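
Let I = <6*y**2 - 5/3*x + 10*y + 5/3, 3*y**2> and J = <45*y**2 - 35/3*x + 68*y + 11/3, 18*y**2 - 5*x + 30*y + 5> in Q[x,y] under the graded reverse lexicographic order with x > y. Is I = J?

No, the ideals differ.

For a fixed monomial order, each ideal has a unique reduced Gröbner basis; comparing bases decides equality.
Buchberger on the first generating set:
f_1 = 6*y**2 - 5/3*x + 10*y + 5/3, LT = y**2.
f_2 = 3*y**2, LT = y**2.

S(f_1,f_2): lcm = y**2. S = -5/18*x + 5/3*y + 5/18.
  leading term x: no divisor's leading term divides it; move -5/18*x to the remainder.
  leading term y: no divisor's leading term divides it; move 5/3*y to the remainder.
  leading term 1: no divisor's leading term divides it; move 5/18 to the remainder.
  remainder -5/18*x + 5/3*y + 5/18 ≠ 0; add g_3 = -5/18*x + 5/3*y + 5/18 to the basis.

The other S-polynomials (S(f_1,g_3), S(f_2,g_3)) all reduce to 0 modulo the current basis, so we have a Gröbner basis.
Inter-reduce: drop elements whose leading term is divisible by another's, tail-reduce, and make monic.
Reduced Gröbner basis: {y**2, x - 6*y - 1}.

Buchberger on the second generating set:
h_1 = 45*y**2 - 35/3*x + 68*y + 11/3, LT = y**2.
h_2 = 18*y**2 - 5*x + 30*y + 5, LT = y**2.

S(h_1,h_2): lcm = y**2. S = 1/54*x - 7/45*y - 53/270.
  leading term x: no divisor's leading term divides it; move 1/54*x to the remainder.
  leading term y: no divisor's leading term divides it; move -7/45*y to the remainder.
  leading term 1: no divisor's leading term divides it; move -53/270 to the remainder.
  remainder 1/54*x - 7/45*y - 53/270 ≠ 0; add k_3 = 1/54*x - 7/45*y - 53/270 to the basis.

The other S-polynomials (S(h_1,k_3), S(h_2,k_3)) all reduce to 0 modulo the current basis, so we have a Gröbner basis.
Inter-reduce: drop elements whose leading term is divisible by another's, tail-reduce, and make monic.
Reduced Gröbner basis: {y**2 - 2/3*y - 8/3, x - 42/5*y - 53/5}.

Since the reduced bases disagree, the two ideals are not the same.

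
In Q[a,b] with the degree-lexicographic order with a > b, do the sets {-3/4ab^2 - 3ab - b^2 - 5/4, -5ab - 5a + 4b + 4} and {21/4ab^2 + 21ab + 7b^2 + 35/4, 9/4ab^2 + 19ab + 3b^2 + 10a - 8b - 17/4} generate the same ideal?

Equality of ideals is decidable: compute both reduced Gröbner bases (unique for the ordering) and check whether they agree.
Buchberger on the first generating set:
f_1 = -3/4ab^2 - 3ab - b^2 - 5/4, LT = ab^2.
f_2 = -5ab - 5a + 4b + 4, LT = ab.

S(f_1,f_2): lcm = ab^2. S = 3ab + 32/15b^2 + 4/5b + 5/3.
  leading term ab: subtract (-3/5)·f_2 from 3ab + 32/15b^2 + 4/5b + 5/3 → 32/15b^2 - 3a + 16/5b + 61/15
  leading term b^2: no divisor's leading term divides it; move 32/15b^2 to the remainder.
  leading term a: no divisor's leading term divides it; move -3a to the remainder.
  leading term b: no divisor's leading term divides it; move 16/5b to the remainder.
  leading term 1: no divisor's leading term divides it; move 61/15 to the remainder.
  remainder 32/15b^2 - 3a + 16/5b + 61/15 ≠ 0; add g_3 = 32/15b^2 - 3a + 16/5b + 61/15 to the basis.

S(f_1,g_3): lcm = ab^2. S = 45/32a^2 + 5/2ab + 4/3b^2 - 61/32a + 5/3.
  leading term a^2: no divisor's leading term divides it; move 45/32a^2 to the remainder.
  leading term ab: subtract (-1/2)·f_2 from 5/2ab + 4/3b^2 - 61/32a + 5/3 → 4/3b^2 - 141/32a + 2b + 11/3
  leading term b^2: subtract (5/8)·g_3 from 4/3b^2 - 141/32a + 2b + 11/3 → -81/32a + 9/8
  leading term a: no divisor's leading term divides it; move -81/32a to the remainder.
  leading term 1: no divisor's leading term divides it; move 9/8 to the remainder.
  remainder 45/32a^2 - 81/32a + 9/8 ≠ 0; add g_4 = 45/32a^2 - 81/32a + 9/8 to the basis.

The other S-polynomials (S(f_2,g_3), S(f_1,g_4), S(f_2,g_4), S(g_3,g_4)) all reduce to 0 modulo the current basis, so we have a Gröbner basis.
Inter-reduce: drop elements whose leading term is divisible by another's, tail-reduce, and make monic.
Reduced Gröbner basis: {a^2 - 9/5a + 4/5, ab + a - 4/5b - 4/5, b^2 - 45/32a + 3/2b + 61/32}.

Buchberger on the second generating set:
h_1 = 21/4ab^2 + 21ab + 7b^2 + 35/4, LT = ab^2.
h_2 = 9/4ab^2 + 19ab + 3b^2 + 10a - 8b - 17/4, LT = ab^2.

S(h_1,h_2): lcm = ab^2. S = -40/9ab - 40/9a + 32/9b + 32/9.
  leading term ab: no divisor's leading term divides it; move -40/9ab to the remainder.
  leading term a: no divisor's leading term divides it; move -40/9a to the remainder.
  leading term b: no divisor's leading term divides it; move 32/9b to the remainder.
  leading term 1: no divisor's leading term divides it; move 32/9 to the remainder.
  remainder -40/9ab - 40/9a + 32/9b + 32/9 ≠ 0; add k_3 = -40/9ab - 40/9a + 32/9b + 32/9 to the basis.

S(h_1,k_3): lcm = ab^2. S = 3ab + 32/15b^2 + 4/5b + 5/3.
  leading term ab: subtract (-27/40)·k_3 from 3ab + 32/15b^2 + 4/5b + 5/3 → 32/15b^2 - 3a + 16/5b + 61/15
  leading term b^2: no divisor's leading term divides it; move 32/15b^2 to the remainder.
  leading term a: no divisor's leading term divides it; move -3a to the remainder.
  leading term b: no divisor's leading term divides it; move 16/5b to the remainder.
  leading term 1: no divisor's leading term divides it; move 61/15 to the remainder.
  remainder 32/15b^2 - 3a + 16/5b + 61/15 ≠ 0; add k_4 = 32/15b^2 - 3a + 16/5b + 61/15 to the basis.

S(h_1,k_4): lcm = ab^2. S = 45/32a^2 + 5/2ab + 4/3b^2 - 61/32a + 5/3.
  leading term a^2: no divisor's leading term divides it; move 45/32a^2 to the remainder.
  leading term ab: subtract (-9/16)·k_3 from 5/2ab + 4/3b^2 - 61/32a + 5/3 → 4/3b^2 - 141/32a + 2b + 11/3
  leading term b^2: subtract (5/8)·k_4 from 4/3b^2 - 141/32a + 2b + 11/3 → -81/32a + 9/8
  leading term a: no divisor's leading term divides it; move -81/32a to the remainder.
  leading term 1: no divisor's leading term divides it; move 9/8 to the remainder.
  remainder 45/32a^2 - 81/32a + 9/8 ≠ 0; add k_5 = 45/32a^2 - 81/32a + 9/8 to the basis.

The other S-polynomials (S(h_2,k_3), S(h_2,k_4), S(k_3,k_4), S(h_1,k_5), S(h_2,k_5), S(k_3,k_5), S(k_4,k_5)) all reduce to 0 modulo the current basis, so we have a Gröbner basis.
Inter-reduce: drop elements whose leading term is divisible by another's, tail-reduce, and make monic.
Reduced Gröbner basis: {a^2 - 9/5a + 4/5, ab + a - 4/5b - 4/5, b^2 - 45/32a + 3/2b + 61/32}.

The two bases agree; hence the ideals are identical.

Yes, the ideals are equal.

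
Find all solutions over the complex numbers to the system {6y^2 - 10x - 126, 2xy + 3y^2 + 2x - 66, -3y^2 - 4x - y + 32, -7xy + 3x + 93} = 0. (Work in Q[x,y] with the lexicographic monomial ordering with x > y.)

{(-3, -4)}

Compute a lex Gröbner basis by Buchberger's algorithm.
f_1 = -10x + 6y^2 - 126, LT = x.
f_2 = 2xy + 2x + 3y^2 - 66, LT = xy.
f_3 = -4x - 3y^2 - y + 32, LT = x.
f_4 = -7xy + 3x + 93, LT = xy.

S(f_1,f_2): lcm = xy. S = -x - 3/5y^3 - 3/2y^2 + 63/5y + 33.
  reduce S modulo (f_1, f_2, f_3, f_4):
  remainder -3/5y^3 - 21/10y^2 + 63/5y + 228/5 ≠ 0; add h_5 = -3/5y^3 - 21/10y^2 + 63/5y + 228/5 to the basis.

S(f_1,f_3): lcm = x. S = -27/20y^2 - 1/4y + 103/5.
  reduce S modulo (f_1, f_2, f_3, f_4, h_5):
  remainder -27/20y^2 - 1/4y + 103/5 ≠ 0; add h_6 = -27/20y^2 - 1/4y + 103/5 to the basis.

S(f_1,f_4): lcm = xy. S = 3/7x - 3/5y^3 + 63/5y + 93/7.
  reduce S modulo (f_1, f_2, f_3, f_4, h_5, h_6):
  remainder -55/126y - 110/63 ≠ 0; add h_7 = -55/126y - 110/63 to the basis.

The other S-polynomials (S(f_2,f_3), S(f_2,f_4), S(f_3,f_4), S(f_1,h_5), S(f_2,h_5), S(f_3,h_5), S(f_4,h_5), S(f_1,h_6), S(f_2,h_6), S(f_3,h_6), S(f_4,h_6), S(h_5,h_6), S(f_1,h_7), S(f_2,h_7), S(f_3,h_7), S(f_4,h_7), S(h_5,h_7), S(h_6,h_7)) all reduce to 0 modulo the current basis, so we have a Gröbner basis.
Inter-reduce: drop elements whose leading term is divisible by another's, tail-reduce, and make monic.
Reduced Gröbner basis: {x + 3, y + 4}.

From the last basis element, y + 4 = 0, so y takes values in {-4}. Each choice, substituted upward through the basis, yields the corresponding point(s) of the solution set.
  y = -4: the earlier basis element becomes x + 3 = 0, giving x = -3 — point (-3, -4).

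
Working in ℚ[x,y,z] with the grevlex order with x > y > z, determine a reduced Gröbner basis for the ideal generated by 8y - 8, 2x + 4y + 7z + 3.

G = {x + 7/2z + 7/2, y - 1}

f_1 = 8y - 8, LT = y.
f_2 = 2x + 4y + 7z + 3, LT = x.

The S-polynomials (S(f_1,f_2)) all reduce to 0 modulo the current basis, so we have a Gröbner basis.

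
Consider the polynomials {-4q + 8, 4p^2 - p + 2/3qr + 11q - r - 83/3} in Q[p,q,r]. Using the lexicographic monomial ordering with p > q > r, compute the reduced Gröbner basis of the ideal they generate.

f_1 = -4q + 8, LT = q.
f_2 = 4p^2 - p + 2/3qr + 11q - r - 83/3, LT = p^2.

The S-polynomials (S(f_1,f_2)) all reduce to 0 modulo the current basis, so we have a Gröbner basis.

G = {p^2 - 1/4p + 1/12r - 17/12, q - 2}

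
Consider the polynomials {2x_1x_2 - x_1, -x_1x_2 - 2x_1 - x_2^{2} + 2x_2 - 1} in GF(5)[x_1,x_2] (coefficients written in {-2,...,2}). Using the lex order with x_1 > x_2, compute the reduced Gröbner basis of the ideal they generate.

G = {x_1, x_2^{2} - 2x_2 + 1}

This is the nonlinear analogue of row-reducing a linear system.

f_1 = 2x_1x_2 - x_1, LT = x_1x_2.
f_2 = -x_1x_2 - 2x_1 - x_2^{2} + 2x_2 - 1, LT = x_1x_2.

S(f_1,f_2): lcm = x_1x_2. S = -x_2^{2} + 2x_2 - 1.
  reduce S modulo (f_1, f_2):
  remainder -x_2^{2} + 2x_2 - 1 ≠ 0; add g_3 = -x_2^{2} + 2x_2 - 1 to the basis.

S(f_1,g_3): lcm = x_1x_2^{2}. S = -x_1x_2 - x_1.
  reduce S modulo (f_1, f_2, g_3):
  remainder x_1 ≠ 0; add g_4 = x_1 to the basis.

The other S-polynomials (S(f_2,g_3), S(f_1,g_4), S(f_2,g_4), S(g_3,g_4)) all reduce to 0 modulo the current basis, so we have a Gröbner basis.
Inter-reduce: drop elements whose leading term is divisible by another's, tail-reduce, and make monic.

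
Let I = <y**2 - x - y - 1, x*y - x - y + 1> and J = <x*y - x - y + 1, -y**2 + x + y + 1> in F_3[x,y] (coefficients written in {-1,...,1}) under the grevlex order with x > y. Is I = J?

Yes, the ideals are equal.

For a fixed monomial order, each ideal has a unique reduced Gröbner basis; comparing bases decides equality.
Buchberger on the first generating set:
f_1 = y**2 - x - y - 1, LT = y**2.
f_2 = x*y - x - y + 1, LT = x*y.

S(f_1,f_2): lcm = x*y**2. S = -x**2 + y**2 - x - y.
  leading term x**2: no divisor's leading term divides it; move -x**2 to the remainder.
  leading term y**2: subtract (1)·f_1 from y**2 - x - y → 1
  leading term 1: no divisor's leading term divides it; move 1 to the remainder.
  remainder -x**2 + 1 ≠ 0; add g_3 = -x**2 + 1 to the basis.

The other S-polynomials (S(f_1,g_3), S(f_2,g_3)) all reduce to 0 modulo the current basis, so we have a Gröbner basis.
Inter-reduce: drop elements whose leading term is divisible by another's, tail-reduce, and make monic.
Reduced Gröbner basis: {x**2 - 1, x*y - x - y + 1, y**2 - x - y - 1}.

Buchberger on the second generating set:
h_1 = x*y - x - y + 1, LT = x*y.
h_2 = -y**2 + x + y + 1, LT = y**2.

S(h_1,h_2): lcm = x*y**2. S = x**2 - y**2 + x + y.
  leading term x**2: no divisor's leading term divides it; move x**2 to the remainder.
  leading term y**2: subtract (1)·h_2 from -y**2 + x + y → -1
  leading term 1: no divisor's leading term divides it; move -1 to the remainder.
  remainder x**2 - 1 ≠ 0; add k_3 = x**2 - 1 to the basis.

The other S-polynomials (S(h_1,k_3), S(h_2,k_3)) all reduce to 0 modulo the current basis, so we have a Gröbner basis.
Inter-reduce: drop elements whose leading term is divisible by another's, tail-reduce, and make monic.
Reduced Gröbner basis: {x**2 - 1, x*y - x - y + 1, y**2 - x - y - 1}.

The two bases agree; hence the ideals are identical.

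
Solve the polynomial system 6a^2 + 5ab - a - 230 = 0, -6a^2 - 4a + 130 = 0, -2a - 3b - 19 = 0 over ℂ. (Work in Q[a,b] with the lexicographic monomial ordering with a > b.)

{(-5, -3)}

Compute a lex Gröbner basis by Buchberger's algorithm.
f_1 = 6a^2 + 5ab - a - 230, LT = a^2.
f_2 = -6a^2 - 4a + 130, LT = a^2.
f_3 = -2a - 3b - 19, LT = a.

S(f_1,f_2): lcm = a^2. S = 5/6ab - 5/6a - 50/3.
  reduce S modulo (f_1, f_2, f_3):
  remainder -5/4b^2 - 20/3b - 35/4 ≠ 0; add h_4 = -5/4b^2 - 20/3b - 35/4 to the basis.

S(f_1,f_3): lcm = a^2. S = -2/3ab - 29/3a - 115/3.
  reduce S modulo (f_1, f_2, f_3, h_4):
  remainder 31/2b + 93/2 ≠ 0; add h_5 = 31/2b + 93/2 to the basis.

The other S-polynomials (S(f_2,f_3), S(f_1,h_4), S(f_2,h_4), S(f_3,h_4), S(f_1,h_5), S(f_2,h_5), S(f_3,h_5), S(h_4,h_5)) all reduce to 0 modulo the current basis, so we have a Gröbner basis.
Inter-reduce: drop elements whose leading term is divisible by another's, tail-reduce, and make monic.
Reduced Gröbner basis: {a + 5, b + 3}.

Since the basis is lex-ordered, b + 3 is univariate in b. Its roots are {-3}. Back-substituting each root into the other basis elements fixes the other coordinates.
  b = -3: the earlier basis element becomes a + 5 = 0, giving a = -5 — point (-5, -3).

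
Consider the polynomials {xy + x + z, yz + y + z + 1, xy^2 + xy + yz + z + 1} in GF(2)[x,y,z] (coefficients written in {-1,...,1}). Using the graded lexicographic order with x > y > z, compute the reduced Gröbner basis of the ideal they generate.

This is the nonlinear analogue of row-reducing a linear system.

f_1 = xy + x + z, LT = xy.
f_2 = yz + y + z + 1, LT = yz.
f_3 = xy^2 + xy + yz + z + 1, LT = xy^2.

S(f_1,f_2): lcm = xyz. S = xy + z^2 + x.
  leading term xy: subtract (1)·f_1 from xy + z^2 + x → z^2 + z
  leading term z^2: no divisor's leading term divides it; move z^2 to the remainder.
  leading term z: no divisor's leading term divides it; move z to the remainder.
  remainder z^2 + z ≠ 0; add g_4 = z^2 + z to the basis.

S(f_1,f_3): lcm = xy^2. S = z + 1.
  leading term z: no divisor's leading term divides it; move z to the remainder.
  leading term 1: no divisor's leading term divides it; move 1 to the remainder.
  remainder z + 1 ≠ 0; add g_5 = z + 1 to the basis.

S(f_2,f_3): lcm = xy^2z. S = xy^2 + yz^2 + xy + z^2 + z.
  leading term xy^2: subtract (y)·f_1 from xy^2 + yz^2 + xy + z^2 + z → yz^2 + yz + z^2 + z
  leading term yz^2: subtract (z)·f_2 from yz^2 + yz + z^2 + z → 0
  remainder 0.

S(f_1,g_4): leading monomials are coprime, so the S-polynomial reduces to 0 (Buchberger's first criterion).
S(f_2,g_4): lcm = yz^2. S = z^2 + z.
  leading term z^2: subtract (1)·g_4 from z^2 + z → 0
  remainder 0.

S(f_3,g_4): leading monomials are coprime, so the S-polynomial reduces to 0 (Buchberger's first criterion).
S(f_1,g_5): leading monomials are coprime, so the S-polynomial reduces to 0 (Buchberger's first criterion).
S(f_2,g_5): lcm = yz. S = z + 1.
  leading term z: subtract (1)·g_5 from z + 1 → 0
  remainder 0.

S(f_3,g_5): leading monomials are coprime, so the S-polynomial reduces to 0 (Buchberger's first criterion).
S(g_4,g_5): lcm = z^2. S = 0.
  remainder 0.

Every S-polynomial of the final basis reduces to 0, so we have a Gröbner basis.
Inter-reduce: drop elements whose leading term is divisible by another's, tail-reduce, and make monic.

G = {xy + x + 1, z + 1}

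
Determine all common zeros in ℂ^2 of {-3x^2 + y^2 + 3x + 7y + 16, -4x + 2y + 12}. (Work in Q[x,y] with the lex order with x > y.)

Compute a lex Gröbner basis by Buchberger's algorithm.
f_1 = -3x^2 + 3x + y^2 + 7y + 16, LT = x^2.
f_2 = -4x + 2y + 12, LT = x.

S(f_1,f_2): lcm = x^2. S = 1/2xy + 2x - 1/3y^2 - 7/3y - 16/3.
  reduce S modulo (f_1, f_2):
  remainder -1/12y^2 + 1/6y + 2/3 ≠ 0; add h_3 = -1/12y^2 + 1/6y + 2/3 to the basis.

The other S-polynomials (S(f_1,h_3), S(f_2,h_3)) all reduce to 0 modulo the current basis, so we have a Gröbner basis.
Inter-reduce: drop elements whose leading term is divisible by another's, tail-reduce, and make monic.
Reduced Gröbner basis: {x - 1/2y - 3, y^2 - 2y - 8}.

Elimination: the polynomial y^2 - 2y - 8 lies in the elimination ideal for y, so y ∈ {-2, 4}. For each such y, the remaining basis elements (now univariate) give the rest of the solution.
  y = -2: the earlier basis element becomes x - 2 = 0, giving x = 2 — point (2, -2).
  y = 4: the earlier basis element becomes x - 5 = 0, giving x = 5 — point (5, 4).
This is the nonlinear analogue of row-reducing a linear system.

{(2, -2), (5, 4)}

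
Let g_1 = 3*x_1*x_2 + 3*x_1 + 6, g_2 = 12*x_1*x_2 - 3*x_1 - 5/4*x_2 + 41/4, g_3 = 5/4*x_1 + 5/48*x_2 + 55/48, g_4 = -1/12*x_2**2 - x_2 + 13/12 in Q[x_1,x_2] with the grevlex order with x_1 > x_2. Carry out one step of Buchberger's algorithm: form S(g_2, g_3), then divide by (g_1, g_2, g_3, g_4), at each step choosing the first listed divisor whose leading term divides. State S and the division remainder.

lcm(LM(g_2), LM(g_3)) = x_1*x_2.
S = (lcm/LT(g_2))·g_2 − (lcm/LT(g_3))·g_3 = -1/12*x_2**2 - 1/4*x_1 - 49/48*x_2 + 41/48.
Reduce S modulo (g_1, g_2, g_3, g_4) in that order:
  leading term x_2**2: subtract (1)·g_4 from -1/12*x_2**2 - 1/4*x_1 - 49/48*x_2 + 41/48 → -1/4*x_1 - 1/48*x_2 - 11/48
  leading term x_1: subtract (-1/5)·g_3 from -1/4*x_1 - 1/48*x_2 - 11/48 → 0
The remainder is 0, so this S-polynomial contributes no new basis element.

S(g_2, g_3) = -1/12*x_2**2 - 1/4*x_1 - 49/48*x_2 + 41/48; remainder on division = 0.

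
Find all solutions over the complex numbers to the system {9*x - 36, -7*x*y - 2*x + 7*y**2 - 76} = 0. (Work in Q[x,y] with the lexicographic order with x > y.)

Compute a lex Gröbner basis by Buchberger's algorithm.
f_1 = 9*x - 36, LT = x.
f_2 = -7*x*y - 2*x + 7*y**2 - 76, LT = x*y.

S(f_1,f_2): lcm = x*y. S = -2/7*x + y**2 - 4*y - 76/7.
  leading term x: subtract (-2/63)·f_1 from -2/7*x + y**2 - 4*y - 76/7 → y**2 - 4*y - 12
  leading term y**2: no divisor's leading term divides it; move y**2 to the remainder.
  leading term y: no divisor's leading term divides it; move -4*y to the remainder.
  leading term 1: no divisor's leading term divides it; move -12 to the remainder.
  remainder y**2 - 4*y - 12 ≠ 0; add h_3 = y**2 - 4*y - 12 to the basis.

The other S-polynomials (S(f_1,h_3), S(f_2,h_3)) all reduce to 0 modulo the current basis, so we have a Gröbner basis.
Inter-reduce: drop elements whose leading term is divisible by another's, tail-reduce, and make monic.
Reduced Gröbner basis: {x - 4, y**2 - 4*y - 12}.

Since the basis is lex-ordered, y**2 - 4*y - 12 is univariate in y. Its roots are {-2, 6}. Back-substituting each root into the other basis elements fixes the other coordinates.
  y = -2: the earlier basis element becomes x - 4 = 0, giving x = 4 — point (4, -2).
  y = 6: the earlier basis element becomes x - 4 = 0, giving x = 4 — point (4, 6).
Check: every point annihilates each of the original generators.

{(4, -2), (4, 6)}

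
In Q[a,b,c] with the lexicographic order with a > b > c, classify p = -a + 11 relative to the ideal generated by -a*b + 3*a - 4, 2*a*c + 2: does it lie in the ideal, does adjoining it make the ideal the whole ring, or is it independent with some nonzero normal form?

First compute the reduced Gröbner basis of I by Buchberger's algorithm.
f_1 = -a*b + 3*a - 4, LT = a*b.
f_2 = 2*a*c + 2, LT = a*c.

S(f_1,f_2): lcm = a*b*c. S = -3*a*c - b + 4*c.
  leading term a*c: subtract (-3/2)·f_2 from -3*a*c - b + 4*c → -b + 4*c + 3
  leading term b: no divisor's leading term divides it; move -b to the remainder.
  leading term c: no divisor's leading term divides it; move 4*c to the remainder.
  leading term 1: no divisor's leading term divides it; move 3 to the remainder.
  remainder -b + 4*c + 3 ≠ 0; add h_3 = -b + 4*c + 3 to the basis.

The other S-polynomials (S(f_1,h_3), S(f_2,h_3)) all reduce to 0 modulo the current basis, so we have a Gröbner basis.
Inter-reduce: drop elements whose leading term is divisible by another's, tail-reduce, and make monic.
Reduced Gröbner basis: {a*c + 1, b - 4*c - 3}.
Label its elements g_1 = a*c + 1, g_2 = b - 4*c - 3.

Reduce p = -a + 11 modulo G:
  leading term a: no divisor's leading term divides it; move -a to the remainder.
  leading term 1: no divisor's leading term divides it; move 11 to the remainder.
  normal form = -a + 11.
The normal form is nonzero, so p ∉ I. Since p minus its normal form lies in I, I + (p) = I + (r) where r = -a + 11; decide whether this ideal is the whole ring.
Run Buchberger on G together with r (pairs among the g_i already reduce to 0 since G is a Gröbner basis):
g_1 = a*c + 1, LT = a*c.
g_2 = b - 4*c - 3, LT = b.
r = -a + 11, LT = a.

S(g_1,r): lcm = a*c. S = 11*c + 1.
  leading term c: no divisor's leading term divides it; move 11*c to the remainder.
  leading term 1: no divisor's leading term divides it; move 1 to the remainder.
  remainder 11*c + 1 ≠ 0; add m_4 = 11*c + 1 to the basis.

The other S-polynomials (S(g_1,g_2), S(g_2,r), S(g_1,m_4), S(g_2,m_4), S(r,m_4)) all reduce to 0 modulo the current basis, so we have a Gröbner basis.
Inter-reduce: drop elements whose leading term is divisible by another's, tail-reduce, and make monic.
Reduced Gröbner basis: {a - 11, b - 29/11, c + 1/11}.
The reduced Gröbner basis of I + (p) is {a - 11, b - 29/11, c + 1/11} ≠ {1}, a proper ideal, so the enlarged system stays consistent: p is independent of I, with normal form -a + 11.

-a + 11 is independent of I; its normal form modulo I is -a + 11.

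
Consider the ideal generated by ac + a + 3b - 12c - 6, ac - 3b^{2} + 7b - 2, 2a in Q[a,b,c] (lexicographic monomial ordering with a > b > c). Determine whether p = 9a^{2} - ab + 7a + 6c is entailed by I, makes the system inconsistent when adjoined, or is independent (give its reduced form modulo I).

First compute the reduced Gröbner basis of I by Buchberger's algorithm.
f_1 = ac + a + 3b - 12c - 6, LT = ac.
f_2 = ac - 3b^{2} + 7b - 2, LT = ac.
f_3 = 2a, LT = a.

S(f_1,f_2): lcm = ac. S = a + 3b^{2} - 4b - 12c - 4.
  leading term a: subtract (\tfrac{1}{2})·f_3 from a + 3b^{2} - 4b - 12c - 4 → 3b^{2} - 4b - 12c - 4
  leading term b^{2}: no divisor's leading term divides it; move 3b^{2} to the remainder.
  leading term b: no divisor's leading term divides it; move -4b to the remainder.
  leading term c: no divisor's leading term divides it; move -12c to the remainder.
  leading term 1: no divisor's leading term divides it; move -4 to the remainder.
  remainder 3b^{2} - 4b - 12c - 4 ≠ 0; add h_4 = 3b^{2} - 4b - 12c - 4 to the basis.

S(f_1,f_3): lcm = ac. S = a + 3b - 12c - 6.
  leading term a: subtract (\tfrac{1}{2})·f_3 from a + 3b - 12c - 6 → 3b - 12c - 6
  leading term b: no divisor's leading term divides it; move 3b to the remainder.
  leading term c: no divisor's leading term divides it; move -12c to the remainder.
  leading term 1: no divisor's leading term divides it; move -6 to the remainder.
  remainder 3b - 12c - 6 ≠ 0; add h_5 = 3b - 12c - 6 to the basis.

S(h_4,h_5): lcm = b^{2}. S = 4bc + \tfrac{2}{3}b - 4c - \tfrac{4}{3}.
  leading term bc: subtract (\tfrac{4}{3}c)·h_5 from 4bc + \tfrac{2}{3}b - 4c - \tfrac{4}{3} → \tfrac{2}{3}b + 16c^{2} + 4c - \tfrac{4}{3}
  leading term b: subtract (\tfrac{2}{9})·h_5 from \tfrac{2}{3}b + 16c^{2} + 4c - \tfrac{4}{3} → 16c^{2} + \tfrac{20}{3}c
  leading term c^{2}: no divisor's leading term divides it; move 16c^{2} to the remainder.
  leading term c: no divisor's leading term divides it; move \tfrac{20}{3}c to the remainder.
  remainder 16c^{2} + \tfrac{20}{3}c ≠ 0; add h_6 = 16c^{2} + \tfrac{20}{3}c to the basis.

The other S-polynomials (S(f_2,f_3), S(f_1,h_4), S(f_2,h_4), S(f_3,h_4), S(f_1,h_5), S(f_2,h_5), S(f_3,h_5), S(f_1,h_6), S(f_2,h_6), S(f_3,h_6), S(h_4,h_6), S(h_5,h_6)) all reduce to 0 modulo the current basis, so we have a Gröbner basis.
Inter-reduce: drop elements whose leading term is divisible by another's, tail-reduce, and make monic.
Reduced Gröbner basis: {a, b - 4c - 2, c^{2} + \tfrac{5}{12}c}.
Label its elements g_1 = a, g_2 = b - 4c - 2, g_3 = c^{2} + \tfrac{5}{12}c.

Reduce p = 9a^{2} - ab + 7a + 6c modulo G:
  leading term a^{2}: subtract (9a)·g_1 from 9a^{2} - ab + 7a + 6c → -ab + 7a + 6c
  leading term ab: subtract (-b)·g_1 from -ab + 7a + 6c → 7a + 6c
  leading term a: subtract (7)·g_1 from 7a + 6c → 6c
  leading term c: no divisor's leading term divides it; move 6c to the remainder.
  normal form = 6c.
The normal form is nonzero, so p ∉ I. Since p minus its normal form lies in I, I + (p) = I + (r) where r = 6c; decide whether this ideal is the whole ring.
Run Buchberger on G together with r (pairs among the g_i already reduce to 0 since G is a Gröbner basis):
g_1 = a, LT = a.
g_2 = b - 4c - 2, LT = b.
g_3 = c^{2} + \tfrac{5}{12}c, LT = c^{2}.
r = 6c, LT = c.

The S-polynomials (S(g_1,g_2), S(g_1,g_3), S(g_1,r), S(g_2,g_3), S(g_2,r), S(g_3,r)) all reduce to 0 modulo the current basis, so we have a Gröbner basis.
Inter-reduce: drop elements whose leading term is divisible by another's, tail-reduce, and make monic.
Reduced Gröbner basis: {a, b - 2, c}.
The reduced Gröbner basis of I + (p) is {a, b - 2, c} ≠ {1}, a proper ideal, so the enlarged system stays consistent: p is independent of I, with normal form 6c.

9a^{2} - ab + 7a + 6c is independent of I; its normal form modulo I is 6c.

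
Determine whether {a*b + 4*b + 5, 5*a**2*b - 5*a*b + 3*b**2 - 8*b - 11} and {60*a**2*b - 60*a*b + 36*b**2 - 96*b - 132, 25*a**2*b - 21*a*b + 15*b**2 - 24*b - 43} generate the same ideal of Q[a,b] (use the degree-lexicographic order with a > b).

Since reduced Gröbner bases are canonical representatives of ideals under a given ordering, it suffices to compute and compare them.
Buchberger on the first generating set:
f_1 = a*b + 4*b + 5, LT = a*b.
f_2 = 5*a**2*b - 5*a*b + 3*b**2 - 8*b - 11, LT = a**2*b.

S(f_1,f_2): lcm = a**2*b. S = 5*a*b - 3/5*b**2 + 5*a + 8/5*b + 11/5.
  reduce S modulo (f_1, f_2):
  remainder -3/5*b**2 + 5*a - 92/5*b - 114/5 ≠ 0; add g_3 = -3/5*b**2 + 5*a - 92/5*b - 114/5 to the basis.

S(f_1,g_3): lcm = a*b**2. S = 25/3*a**2 - 92/3*a*b + 4*b**2 - 38*a + 5*b.
  reduce S modulo (f_1, f_2, g_3):
  remainder 25/3*a**2 - 14/3*a + 5*b + 4/3 ≠ 0; add g_4 = 25/3*a**2 - 14/3*a + 5*b + 4/3 to the basis.

The other S-polynomials (S(f_2,g_3), S(f_1,g_4), S(f_2,g_4), S(g_3,g_4)) all reduce to 0 modulo the current basis, so we have a Gröbner basis.
Inter-reduce: drop elements whose leading term is divisible by another's, tail-reduce, and make monic.
Reduced Gröbner basis: {a**2 - 14/25*a + 3/5*b + 4/25, a*b + 4*b + 5, b**2 - 25/3*a + 92/3*b + 38}.

Buchberger on the second generating set:
h_1 = 60*a**2*b - 60*a*b + 36*b**2 - 96*b - 132, LT = a**2*b.
h_2 = 25*a**2*b - 21*a*b + 15*b**2 - 24*b - 43, LT = a**2*b.

S(h_1,h_2): lcm = a**2*b. S = -4/25*a*b - 16/25*b - 12/25.
  reduce S modulo (h_1, h_2):
  remainder -4/25*a*b - 16/25*b - 12/25 ≠ 0; add k_3 = -4/25*a*b - 16/25*b - 12/25 to the basis.

S(h_1,k_3): lcm = a**2*b. S = -5*a*b + 3/5*b**2 - 3*a - 8/5*b - 11/5.
  reduce S modulo (h_1, h_2, k_3):
  remainder 3/5*b**2 - 3*a + 92/5*b + 64/5 ≠ 0; add k_4 = 3/5*b**2 - 3*a + 92/5*b + 64/5 to the basis.

S(h_1,k_4): lcm = a**2*b**2. S = 5*a**3 - 92/3*a**2*b - a*b**2 + 3/5*b**3 - 64/3*a**2 - 8/5*b**2 - 11/5*b.
  reduce S modulo (h_1, h_2, k_3, k_4):
  remainder 5*a**3 - 64/3*a**2 + 12*a - 24*b - 107/3 ≠ 0; add k_5 = 5*a**3 - 64/3*a**2 + 12*a - 24*b - 107/3 to the basis.

S(k_3,k_4): lcm = a*b**2. S = 5*a**2 - 92/3*a*b + 4*b**2 - 64/3*a + 3*b.
  reduce S modulo (h_1, h_2, k_3, k_4, k_5):
  remainder 5*a**2 - 4/3*a + 3*b + 20/3 ≠ 0; add k_6 = 5*a**2 - 4/3*a + 3*b + 20/3 to the basis.

The other S-polynomials (S(h_2,k_3), S(h_2,k_4), S(h_1,k_5), S(h_2,k_5), S(k_3,k_5), S(k_4,k_5), S(h_1,k_6), S(h_2,k_6), S(k_3,k_6), S(k_4,k_6), S(k_5,k_6)) all reduce to 0 modulo the current basis, so we have a Gröbner basis.
Inter-reduce: drop elements whose leading term is divisible by another's, tail-reduce, and make monic.
Reduced Gröbner basis: {a**2 - 4/15*a + 3/5*b + 4/3, a*b + 4*b + 3, b**2 - 5*a + 92/3*b + 64/3}.

These differ, so the ideals are not equal.
The choice of monomial ordering does not affect the verdict — as long as both bases are computed under the same ordering, their equality decides ideal equality.

No, the ideals differ.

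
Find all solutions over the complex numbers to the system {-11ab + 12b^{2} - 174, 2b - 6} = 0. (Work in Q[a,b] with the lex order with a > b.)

Compute a lex Gröbner basis by Buchberger's algorithm.
f_1 = -11ab + 12b^{2} - 174, LT = ab.
f_2 = 2b - 6, LT = b.

S(f_1,f_2): lcm = ab. S = 3a - \tfrac{12}{11}b^{2} + \tfrac{174}{11}.
  leading term a: no divisor's leading term divides it; move 3a to the remainder.
  leading term b^{2}: subtract (-\tfrac{6}{11}b)·f_2 from -\tfrac{12}{11}b^{2} + \tfrac{174}{11} → -\tfrac{36}{11}b + \tfrac{174}{11}
  leading term b: subtract (-\tfrac{18}{11})·f_2 from -\tfrac{36}{11}b + \tfrac{174}{11} → 6
  leading term 1: no divisor's leading term divides it; move 6 to the remainder.
  remainder 3a + 6 ≠ 0; add h_3 = 3a + 6 to the basis.

The other S-polynomials (S(f_1,h_3), S(f_2,h_3)) all reduce to 0 modulo the current basis, so we have a Gröbner basis.
Inter-reduce: drop elements whose leading term is divisible by another's, tail-reduce, and make monic.
Reduced Gröbner basis: {a + 2, b - 3}.

A lex Gröbner basis eliminates variables successively. Here b - 3 depends only on b, with roots {3}; lifting each root through the earlier basis elements recovers the full solutions.
  b = 3: the earlier basis element becomes a + 2 = 0, giving a = -2 — point (-2, 3).

{(-2, 3)}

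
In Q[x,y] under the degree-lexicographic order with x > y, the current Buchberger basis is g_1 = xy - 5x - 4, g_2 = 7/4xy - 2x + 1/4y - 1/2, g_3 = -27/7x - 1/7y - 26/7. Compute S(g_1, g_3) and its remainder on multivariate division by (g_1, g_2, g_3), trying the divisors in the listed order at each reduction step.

lcm(LM(g_1), LM(g_3)) = xy.
S = (lcm/LT(g_1))·g_1 − (lcm/LT(g_3))·g_3 = -1/27y^2 - 5x - 26/27y - 4.
Reduce S modulo (g_1, g_2, g_3) in that order:
  leading term y^2: no divisor's leading term divides it; move -1/27y^2 to the remainder.
  leading term x: subtract (35/27)·g_3 from -5x - 26/27y - 4 → -7/9y + 22/27
  leading term y: no divisor's leading term divides it; move -7/9y to the remainder.
  leading term 1: no divisor's leading term divides it; move 22/27 to the remainder.
The remainder -1/27y^2 - 7/9y + 22/27 is nonzero, so it would be added as the next basis element.

S(g_1, g_3) = -1/27y^2 - 5x - 26/27y - 4; remainder on division = -1/27y^2 - 7/9y + 22/27.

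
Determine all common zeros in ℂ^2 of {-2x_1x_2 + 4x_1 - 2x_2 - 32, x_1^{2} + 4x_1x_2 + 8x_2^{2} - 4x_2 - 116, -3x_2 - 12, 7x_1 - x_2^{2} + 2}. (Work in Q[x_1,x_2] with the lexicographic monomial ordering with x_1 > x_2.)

{(2, -4)}

Compute a lex Gröbner basis by Buchberger's algorithm.
f_1 = -2x_1x_2 + 4x_1 - 2x_2 - 32, LT = x_1x_2.
f_2 = x_1^{2} + 4x_1x_2 + 8x_2^{2} - 4x_2 - 116, LT = x_1^{2}.
f_3 = -3x_2 - 12, LT = x_2.
f_4 = 7x_1 - x_2^{2} + 2, LT = x_1.

The S-polynomials (S(f_1,f_2), S(f_1,f_3), S(f_1,f_4), S(f_2,f_3), S(f_2,f_4), S(f_3,f_4)) all reduce to 0 modulo the current basis, so we have a Gröbner basis.
Inter-reduce: drop elements whose leading term is divisible by another's, tail-reduce, and make monic.
Reduced Gröbner basis: {x_1 - 2, x_2 + 4}.

From the last basis element, x_2 + 4 = 0, so x_2 takes values in {-4}. Each choice, substituted upward through the basis, yields the corresponding point(s) of the solution set.
  x_2 = -4: the earlier basis element becomes x_1 - 2 = 0, giving x_1 = 2 — point (2, -4).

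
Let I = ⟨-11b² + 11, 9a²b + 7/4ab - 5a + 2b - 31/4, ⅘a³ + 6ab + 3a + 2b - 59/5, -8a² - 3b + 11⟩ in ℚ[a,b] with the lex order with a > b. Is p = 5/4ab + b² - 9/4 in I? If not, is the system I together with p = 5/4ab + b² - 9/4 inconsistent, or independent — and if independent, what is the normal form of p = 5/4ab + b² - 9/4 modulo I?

5/4ab + b² - 9/4 lies in I (it reduces to 0).

First compute the reduced Gröbner basis of I by Buchberger's algorithm.
f_1 = -11b² + 11, LT = b².
f_2 = 9a²b + 7/4ab - 5a + 2b - 31/4, LT = a²b.
f_3 = ⅘a³ + 6ab + 3a + 2b - 59/5, LT = a³.
f_4 = -8a² - 3b + 11, LT = a².

S(f_1,f_2): lcm = a²b². S = -a² - 7/36ab² + 5/9ab - 2/9b² + 31/36b.
  leading term a²: subtract (⅛)·f_4 from -a² - 7/36ab² + 5/9ab - 2/9b² + 31/36b → -7/36ab² + 5/9ab - 2/9b² + 89/72b - 11/8
  leading term ab²: subtract (7/396a)·f_1 from -7/36ab² + 5/9ab - 2/9b² + 89/72b - 11/8 → 5/9ab - 7/36a - 2/9b² + 89/72b - 11/8
  leading term ab: no divisor's leading term divides it; move 5/9ab to the remainder.
  leading term a: no divisor's leading term divides it; move -7/36a to the remainder.
  leading term b²: subtract (2/99)·f_1 from -2/9b² + 89/72b - 11/8 → 89/72b - 115/72
  leading term b: no divisor's leading term divides it; move 89/72b to the remainder.
  leading term 1: no divisor's leading term divides it; move -115/72 to the remainder.
  remainder 5/9ab - 7/36a + 89/72b - 115/72 ≠ 0; add h_5 = 5/9ab - 7/36a + 89/72b - 115/72 to the basis.

S(f_2,f_3): lcm = a³b. S = 7/36a²b - 5/9a² - 15/2ab² - 127/36ab - 31/36a - 5/2b² + 59/4b.
  leading term a²b: subtract (7/324)·f_2 from 7/36a²b - 5/9a² - 15/2ab² - 127/36ab - 31/36a - 5/2b² + 59/4b → -5/9a² - 15/2ab² - 4621/1296ab - 61/81a - 5/2b² + 4765/324b + 217/1296
  leading term a²: subtract (5/72)·f_4 from -5/9a² - 15/2ab² - 4621/1296ab - 61/81a - 5/2b² + 4765/324b + 217/1296 → -15/2ab² - 4621/1296ab - 61/81a - 5/2b² + 9665/648b - 773/1296
  leading term ab²: subtract (15/22a)·f_1 from -15/2ab² - 4621/1296ab - 61/81a - 5/2b² + 9665/648b - 773/1296 → -4621/1296ab - 1337/162a - 5/2b² + 9665/648b - 773/1296
  leading term ab: subtract (-4621/720)·h_5 from -4621/1296ab - 1337/162a - 5/2b² + 9665/648b - 773/1296 → -9121/960a - 5/2b² + 394823/17280b - 37489/3456
  leading term a: no divisor's leading term divides it; move -9121/960a to the remainder.
  leading term b²: subtract (5/22)·f_1 from -5/2b² + 394823/17280b - 37489/3456 → 394823/17280b - 46129/3456
  leading term b: no divisor's leading term divides it; move 394823/17280b to the remainder.
  leading term 1: no divisor's leading term divides it; move -46129/3456 to the remainder.
  remainder -9121/960a + 394823/17280b - 46129/3456 ≠ 0; add h_6 = -9121/960a + 394823/17280b - 46129/3456 to the basis.

S(f_2,f_4): lcm = a²b. S = 7/36ab - 5/9a - ⅜b² + 115/72b - 31/36.
  leading term ab: subtract (7/20)·h_5 from 7/36ab - 5/9a - ⅜b² + 115/72b - 31/36 → -39/80a - ⅜b² + 559/480b - 29/96
  leading term a: subtract (468/9121)·h_6 from -39/80a - ⅜b² + 559/480b - 29/96 → -⅜b² - 1703/218904b + 10474/27363
  leading term b²: subtract (3/88)·f_1 from -⅜b² - 1703/218904b + 10474/27363 → -1703/218904b + 1703/218904
  leading term b: no divisor's leading term divides it; move -1703/218904b to the remainder.
  leading term 1: no divisor's leading term divides it; move 1703/218904 to the remainder.
  remainder -1703/218904b + 1703/218904 ≠ 0; add h_7 = -1703/218904b + 1703/218904 to the basis.

The other S-polynomials (S(f_1,f_3), S(f_1,f_4), S(f_3,f_4), S(f_1,h_5), S(f_2,h_5), S(f_3,h_5), S(f_4,h_5), S(f_1,h_6), S(f_2,h_6), S(f_3,h_6), S(f_4,h_6), S(h_5,h_6), S(f_1,h_7), S(f_2,h_7), S(f_3,h_7), S(f_4,h_7), S(h_5,h_7), S(h_6,h_7)) all reduce to 0 modulo the current basis, so we have a Gröbner basis.
Inter-reduce: drop elements whose leading term is divisible by another's, tail-reduce, and make monic.
Reduced Gröbner basis: {a - 1, b - 1}.
Label its elements g_1 = a - 1, g_2 = b - 1.

Reduce p = 5/4ab + b² - 9/4 modulo G:
  leading term ab: subtract (5/4b)·g_1 from 5/4ab + b² - 9/4 → b² + 5/4b - 9/4
  leading term b²: subtract (b)·g_2 from b² + 5/4b - 9/4 → 9/4b - 9/4
  leading term b: subtract (9/4)·g_2 from 9/4b - 9/4 → 0
  normal form = 0.
Since the normal form is 0, p ∈ I.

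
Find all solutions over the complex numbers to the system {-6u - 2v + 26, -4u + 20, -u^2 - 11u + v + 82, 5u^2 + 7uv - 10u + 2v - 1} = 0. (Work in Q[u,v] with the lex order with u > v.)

Compute a lex Gröbner basis by Buchberger's algorithm.
f_1 = -6u - 2v + 26, LT = u.
f_2 = -4u + 20, LT = u.
f_3 = -u^2 - 11u + v + 82, LT = u^2.
f_4 = 5u^2 + 7uv - 10u + 2v - 1, LT = u^2.

S(f_1,f_2): lcm = u. S = 1/3v + 2/3.
  leading term v: no divisor's leading term divides it; move 1/3v to the remainder.
  leading term 1: no divisor's leading term divides it; move 2/3 to the remainder.
  remainder 1/3v + 2/3 ≠ 0; add h_5 = 1/3v + 2/3 to the basis.

The other S-polynomials (S(f_1,f_3), S(f_1,f_4), S(f_2,f_3), S(f_2,f_4), S(f_3,f_4), S(f_1,h_5), S(f_2,h_5), S(f_3,h_5), S(f_4,h_5)) all reduce to 0 modulo the current basis, so we have a Gröbner basis.
Inter-reduce: drop elements whose leading term is divisible by another's, tail-reduce, and make monic.
Reduced Gröbner basis: {u - 5, v + 2}.

A lex Gröbner basis eliminates variables successively. Here v + 2 depends only on v, with roots {-2}; lifting each root through the earlier basis elements recovers the full solutions.
  v = -2: the earlier basis element becomes u - 5 = 0, giving u = 5 — point (5, -2).
Check: every point annihilates each of the original generators.

{(5, -2)}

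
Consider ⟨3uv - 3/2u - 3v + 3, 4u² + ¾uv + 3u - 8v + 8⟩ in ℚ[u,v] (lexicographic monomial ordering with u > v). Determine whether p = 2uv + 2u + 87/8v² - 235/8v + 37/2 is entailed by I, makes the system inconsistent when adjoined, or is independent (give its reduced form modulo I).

2uv + 2u + 87/8v² - 235/8v + 37/2 lies in I (it reduces to 0).

First compute the reduced Gröbner basis of I by Buchberger's algorithm.
f_1 = 3uv - 3/2u - 3v + 3, LT = uv.
f_2 = 4u² + ¾uv + 3u - 8v + 8, LT = u².

S(f_1,f_2): lcm = u²v. S = -½u² - 3/16uv² - 7/4uv + u + 2v² - 2v.
  leading term u²: subtract (-⅛)·f_2 from -½u² - 3/16uv² - 7/4uv + u + 2v² - 2v → -3/16uv² - 53/32uv + 11/8u + 2v² - 3v + 1
  leading term uv²: subtract (-1/16v)·f_1 from -3/16uv² - 53/32uv + 11/8u + 2v² - 3v + 1 → -7/4uv + 11/8u + 29/16v² - 45/16v + 1
  leading term uv: subtract (-7/12)·f_1 from -7/4uv + 11/8u + 29/16v² - 45/16v + 1 → ½u + 29/16v² - 73/16v + 11/4
  leading term u: no divisor's leading term divides it; move ½u to the remainder.
  leading term v²: no divisor's leading term divides it; move 29/16v² to the remainder.
  leading term v: no divisor's leading term divides it; move -73/16v to the remainder.
  leading term 1: no divisor's leading term divides it; move 11/4 to the remainder.
  remainder ½u + 29/16v² - 73/16v + 11/4 ≠ 0; add h_3 = ½u + 29/16v² - 73/16v + 11/4 to the basis.

S(f_1,h_3): lcm = uv. S = -½u - 29/8v³ + 73/8v² - 13/2v + 1.
  leading term u: subtract (-1)·h_3 from -½u - 29/8v³ + 73/8v² - 13/2v + 1 → -29/8v³ + 175/16v² - 177/16v + 15/4
  leading term v³: no divisor's leading term divides it; move -29/8v³ to the remainder.
  leading term v²: no divisor's leading term divides it; move 175/16v² to the remainder.
  leading term v: no divisor's leading term divides it; move -177/16v to the remainder.
  leading term 1: no divisor's leading term divides it; move 15/4 to the remainder.
  remainder -29/8v³ + 175/16v² - 177/16v + 15/4 ≠ 0; add h_4 = -29/8v³ + 175/16v² - 177/16v + 15/4 to the basis.

The other S-polynomials (S(f_2,h_3), S(f_1,h_4), S(f_2,h_4), S(h_3,h_4)) all reduce to 0 modulo the current basis, so we have a Gröbner basis.
Inter-reduce: drop elements whose leading term is divisible by another's, tail-reduce, and make monic.
Reduced Gröbner basis: {u + 29/8v² - 73/8v + 11/2, v³ - 175/58v² + 177/58v - 30/29}.
Label its elements g_1 = u + 29/8v² - 73/8v + 11/2, g_2 = v³ - 175/58v² + 177/58v - 30/29.

Reduce p = 2uv + 2u + 87/8v² - 235/8v + 37/2 modulo G:
  leading term uv: subtract (2v)·g_1 from 2uv + 2u + 87/8v² - 235/8v + 37/2 → 2u - 29/4v³ + 233/8v² - 323/8v + 37/2
  leading term u: subtract (2)·g_1 from 2u - 29/4v³ + 233/8v² - 323/8v + 37/2 → -29/4v³ + 175/8v² - 177/8v + 15/2
  leading term v³: subtract (-29/4)·g_2 from -29/4v³ + 175/8v² - 177/8v + 15/2 → 0
  normal form = 0.
Since the normal form is 0, p ∈ I.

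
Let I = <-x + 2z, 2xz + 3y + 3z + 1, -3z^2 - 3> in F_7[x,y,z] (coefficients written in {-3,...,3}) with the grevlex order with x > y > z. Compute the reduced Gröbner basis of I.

f_1 = -x + 2z, LT = x.
f_2 = 2xz + 3y + 3z + 1, LT = xz.
f_3 = -3z^2 - 3, LT = z^2.

S(f_1,f_2): lcm = xz. S = -2z^2 + 2y + 2z + 3.
  reduce S modulo (f_1, f_2, f_3):
  remainder 2y + 2z - 2 ≠ 0; add g_4 = 2y + 2z - 2 to the basis.

The other S-polynomials (S(f_1,f_3), S(f_2,f_3), S(f_1,g_4), S(f_2,g_4), S(f_3,g_4)) all reduce to 0 modulo the current basis, so we have a Gröbner basis.
Inter-reduce: drop elements whose leading term is divisible by another's, tail-reduce, and make monic.

G = {z^2 + 1, x - 2z, y + z - 1}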